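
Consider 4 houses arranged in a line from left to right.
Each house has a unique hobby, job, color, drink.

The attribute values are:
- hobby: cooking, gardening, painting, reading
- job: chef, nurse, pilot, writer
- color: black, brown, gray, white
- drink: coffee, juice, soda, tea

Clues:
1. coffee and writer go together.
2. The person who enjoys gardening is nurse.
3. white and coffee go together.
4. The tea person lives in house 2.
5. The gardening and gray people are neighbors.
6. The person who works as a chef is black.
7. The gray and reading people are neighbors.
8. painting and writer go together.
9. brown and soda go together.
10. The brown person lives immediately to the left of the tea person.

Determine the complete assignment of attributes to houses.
Solution:

House | Hobby | Job | Color | Drink
-----------------------------------
  1   | gardening | nurse | brown | soda
  2   | cooking | pilot | gray | tea
  3   | reading | chef | black | juice
  4   | painting | writer | white | coffee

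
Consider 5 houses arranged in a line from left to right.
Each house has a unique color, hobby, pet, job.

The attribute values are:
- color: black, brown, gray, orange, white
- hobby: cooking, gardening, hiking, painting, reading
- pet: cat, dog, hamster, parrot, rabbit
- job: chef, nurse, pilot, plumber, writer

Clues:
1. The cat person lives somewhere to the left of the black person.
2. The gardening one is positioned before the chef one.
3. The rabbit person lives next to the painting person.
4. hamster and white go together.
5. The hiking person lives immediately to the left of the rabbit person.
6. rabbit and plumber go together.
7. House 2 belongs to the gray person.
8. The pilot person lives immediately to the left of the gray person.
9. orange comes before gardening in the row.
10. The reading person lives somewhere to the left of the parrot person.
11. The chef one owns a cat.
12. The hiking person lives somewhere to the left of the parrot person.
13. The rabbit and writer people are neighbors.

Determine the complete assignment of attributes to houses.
Solution:

House | Color | Hobby | Pet | Job
---------------------------------
  1   | orange | hiking | dog | pilot
  2   | gray | gardening | rabbit | plumber
  3   | white | painting | hamster | writer
  4   | brown | reading | cat | chef
  5   | black | cooking | parrot | nurse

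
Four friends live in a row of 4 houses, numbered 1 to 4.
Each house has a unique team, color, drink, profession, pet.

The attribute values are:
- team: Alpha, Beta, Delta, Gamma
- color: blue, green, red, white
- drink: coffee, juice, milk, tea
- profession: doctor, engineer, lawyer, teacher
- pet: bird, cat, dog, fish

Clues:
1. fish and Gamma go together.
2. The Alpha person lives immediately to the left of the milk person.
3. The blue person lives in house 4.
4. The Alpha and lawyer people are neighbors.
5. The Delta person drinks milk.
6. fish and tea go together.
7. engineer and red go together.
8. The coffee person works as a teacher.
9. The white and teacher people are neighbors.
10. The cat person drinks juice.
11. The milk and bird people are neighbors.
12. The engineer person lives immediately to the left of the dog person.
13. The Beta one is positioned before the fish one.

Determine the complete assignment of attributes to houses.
Solution:

House | Team | Color | Drink | Profession | Pet
-----------------------------------------------
  1   | Alpha | red | juice | engineer | cat
  2   | Delta | white | milk | lawyer | dog
  3   | Beta | green | coffee | teacher | bird
  4   | Gamma | blue | tea | doctor | fish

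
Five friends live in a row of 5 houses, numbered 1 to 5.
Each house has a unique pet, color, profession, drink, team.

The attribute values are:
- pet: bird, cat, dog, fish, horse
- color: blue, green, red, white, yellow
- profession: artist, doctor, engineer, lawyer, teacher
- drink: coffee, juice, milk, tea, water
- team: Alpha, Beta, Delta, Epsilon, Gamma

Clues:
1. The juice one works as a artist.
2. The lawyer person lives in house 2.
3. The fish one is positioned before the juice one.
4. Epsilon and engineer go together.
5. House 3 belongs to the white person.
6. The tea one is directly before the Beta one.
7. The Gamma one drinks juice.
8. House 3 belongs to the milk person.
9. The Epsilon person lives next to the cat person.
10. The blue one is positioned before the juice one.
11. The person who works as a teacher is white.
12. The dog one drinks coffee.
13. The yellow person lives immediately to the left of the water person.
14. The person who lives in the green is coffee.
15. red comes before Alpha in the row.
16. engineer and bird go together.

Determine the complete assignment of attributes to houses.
Solution:

House | Pet | Color | Profession | Drink | Team
-----------------------------------------------
  1   | bird | yellow | engineer | tea | Epsilon
  2   | cat | blue | lawyer | water | Beta
  3   | fish | white | teacher | milk | Delta
  4   | horse | red | artist | juice | Gamma
  5   | dog | green | doctor | coffee | Alpha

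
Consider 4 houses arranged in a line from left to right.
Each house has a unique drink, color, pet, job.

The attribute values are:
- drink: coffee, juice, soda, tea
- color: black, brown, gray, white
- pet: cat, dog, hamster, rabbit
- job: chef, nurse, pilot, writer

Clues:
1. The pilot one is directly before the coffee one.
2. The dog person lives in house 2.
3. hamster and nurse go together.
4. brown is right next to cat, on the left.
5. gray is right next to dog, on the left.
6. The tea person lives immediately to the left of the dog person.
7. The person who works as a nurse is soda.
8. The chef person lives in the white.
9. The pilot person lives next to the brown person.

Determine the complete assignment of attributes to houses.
Solution:

House | Drink | Color | Pet | Job
---------------------------------
  1   | tea | gray | rabbit | pilot
  2   | coffee | brown | dog | writer
  3   | juice | white | cat | chef
  4   | soda | black | hamster | nurse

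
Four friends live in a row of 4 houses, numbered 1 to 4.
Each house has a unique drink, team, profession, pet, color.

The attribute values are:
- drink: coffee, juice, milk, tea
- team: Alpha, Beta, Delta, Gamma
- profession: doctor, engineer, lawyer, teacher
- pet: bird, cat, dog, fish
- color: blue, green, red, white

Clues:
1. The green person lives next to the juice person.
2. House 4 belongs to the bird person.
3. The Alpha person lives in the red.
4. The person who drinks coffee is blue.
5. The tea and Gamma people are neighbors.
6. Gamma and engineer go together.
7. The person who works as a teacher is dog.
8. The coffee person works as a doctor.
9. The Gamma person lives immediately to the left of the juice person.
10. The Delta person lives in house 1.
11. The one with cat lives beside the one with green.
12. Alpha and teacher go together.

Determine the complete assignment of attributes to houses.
Solution:

House | Drink | Team | Profession | Pet | Color
-----------------------------------------------
  1   | tea | Delta | lawyer | cat | white
  2   | milk | Gamma | engineer | fish | green
  3   | juice | Alpha | teacher | dog | red
  4   | coffee | Beta | doctor | bird | blue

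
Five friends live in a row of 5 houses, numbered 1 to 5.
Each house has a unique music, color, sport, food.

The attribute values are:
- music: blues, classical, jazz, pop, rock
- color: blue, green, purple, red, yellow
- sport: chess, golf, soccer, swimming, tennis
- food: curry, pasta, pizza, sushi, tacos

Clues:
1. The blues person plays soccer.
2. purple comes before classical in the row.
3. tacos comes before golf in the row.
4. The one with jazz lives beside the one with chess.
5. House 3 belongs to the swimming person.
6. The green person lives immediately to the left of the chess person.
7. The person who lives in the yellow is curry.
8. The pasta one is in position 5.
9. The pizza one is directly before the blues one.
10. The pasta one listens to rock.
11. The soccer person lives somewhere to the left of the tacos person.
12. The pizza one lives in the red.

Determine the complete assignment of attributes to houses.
Solution:

House | Music | Color | Sport | Food
------------------------------------
  1   | pop | red | tennis | pizza
  2   | blues | purple | soccer | sushi
  3   | jazz | green | swimming | tacos
  4   | classical | yellow | chess | curry
  5   | rock | blue | golf | pasta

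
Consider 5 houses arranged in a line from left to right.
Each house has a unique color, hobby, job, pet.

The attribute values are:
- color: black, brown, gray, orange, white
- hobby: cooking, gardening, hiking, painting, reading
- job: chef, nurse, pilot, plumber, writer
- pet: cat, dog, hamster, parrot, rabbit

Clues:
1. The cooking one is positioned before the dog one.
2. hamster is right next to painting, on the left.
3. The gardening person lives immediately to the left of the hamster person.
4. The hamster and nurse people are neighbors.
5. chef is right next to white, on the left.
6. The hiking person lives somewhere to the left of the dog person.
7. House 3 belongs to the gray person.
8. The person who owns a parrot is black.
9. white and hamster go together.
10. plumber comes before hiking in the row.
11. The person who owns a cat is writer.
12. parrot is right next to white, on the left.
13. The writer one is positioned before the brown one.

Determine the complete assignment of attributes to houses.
Solution:

House | Color | Hobby | Job | Pet
---------------------------------
  1   | black | gardening | chef | parrot
  2   | white | cooking | plumber | hamster
  3   | gray | painting | nurse | rabbit
  4   | orange | hiking | writer | cat
  5   | brown | reading | pilot | dog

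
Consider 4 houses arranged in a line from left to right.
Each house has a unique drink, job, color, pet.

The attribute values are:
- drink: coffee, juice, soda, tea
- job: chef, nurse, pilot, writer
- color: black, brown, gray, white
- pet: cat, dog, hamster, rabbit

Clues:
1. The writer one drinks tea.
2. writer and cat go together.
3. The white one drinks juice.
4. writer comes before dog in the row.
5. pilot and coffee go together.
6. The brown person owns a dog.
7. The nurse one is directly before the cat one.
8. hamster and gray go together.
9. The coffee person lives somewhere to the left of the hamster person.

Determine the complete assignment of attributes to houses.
Solution:

House | Drink | Job | Color | Pet
---------------------------------
  1   | juice | nurse | white | rabbit
  2   | tea | writer | black | cat
  3   | coffee | pilot | brown | dog
  4   | soda | chef | gray | hamster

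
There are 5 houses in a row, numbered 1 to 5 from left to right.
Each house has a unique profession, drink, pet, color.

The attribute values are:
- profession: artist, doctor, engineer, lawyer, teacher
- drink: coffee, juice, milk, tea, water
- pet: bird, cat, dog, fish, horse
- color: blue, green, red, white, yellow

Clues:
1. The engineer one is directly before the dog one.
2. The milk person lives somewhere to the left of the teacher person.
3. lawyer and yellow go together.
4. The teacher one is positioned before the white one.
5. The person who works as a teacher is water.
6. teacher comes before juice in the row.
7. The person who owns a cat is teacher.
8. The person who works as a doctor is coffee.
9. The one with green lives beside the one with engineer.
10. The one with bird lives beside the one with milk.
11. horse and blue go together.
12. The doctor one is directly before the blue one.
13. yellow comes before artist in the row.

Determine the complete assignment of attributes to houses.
Solution:

House | Profession | Drink | Pet | Color
----------------------------------------
  1   | doctor | coffee | bird | green
  2   | engineer | milk | horse | blue
  3   | lawyer | tea | dog | yellow
  4   | teacher | water | cat | red
  5   | artist | juice | fish | white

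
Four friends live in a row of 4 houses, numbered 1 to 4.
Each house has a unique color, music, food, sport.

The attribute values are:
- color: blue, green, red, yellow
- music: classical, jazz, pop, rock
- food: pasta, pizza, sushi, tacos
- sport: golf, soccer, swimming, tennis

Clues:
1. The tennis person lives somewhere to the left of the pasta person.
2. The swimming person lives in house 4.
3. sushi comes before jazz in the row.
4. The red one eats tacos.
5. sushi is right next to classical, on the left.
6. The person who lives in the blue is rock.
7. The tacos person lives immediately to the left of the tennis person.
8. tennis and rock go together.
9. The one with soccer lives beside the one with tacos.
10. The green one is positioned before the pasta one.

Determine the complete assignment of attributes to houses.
Solution:

House | Color | Music | Food | Sport
------------------------------------
  1   | green | pop | sushi | soccer
  2   | red | classical | tacos | golf
  3   | blue | rock | pizza | tennis
  4   | yellow | jazz | pasta | swimming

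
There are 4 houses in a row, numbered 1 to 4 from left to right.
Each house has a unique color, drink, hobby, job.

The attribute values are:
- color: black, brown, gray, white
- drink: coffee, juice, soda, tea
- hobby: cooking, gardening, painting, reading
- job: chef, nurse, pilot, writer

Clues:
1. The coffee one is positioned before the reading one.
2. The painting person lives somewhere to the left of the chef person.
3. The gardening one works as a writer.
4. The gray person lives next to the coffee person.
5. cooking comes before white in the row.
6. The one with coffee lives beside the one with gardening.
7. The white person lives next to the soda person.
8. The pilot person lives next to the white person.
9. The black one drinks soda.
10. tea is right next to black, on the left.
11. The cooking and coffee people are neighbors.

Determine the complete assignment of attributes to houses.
Solution:

House | Color | Drink | Hobby | Job
-----------------------------------
  1   | gray | juice | cooking | nurse
  2   | brown | coffee | painting | pilot
  3   | white | tea | gardening | writer
  4   | black | soda | reading | chef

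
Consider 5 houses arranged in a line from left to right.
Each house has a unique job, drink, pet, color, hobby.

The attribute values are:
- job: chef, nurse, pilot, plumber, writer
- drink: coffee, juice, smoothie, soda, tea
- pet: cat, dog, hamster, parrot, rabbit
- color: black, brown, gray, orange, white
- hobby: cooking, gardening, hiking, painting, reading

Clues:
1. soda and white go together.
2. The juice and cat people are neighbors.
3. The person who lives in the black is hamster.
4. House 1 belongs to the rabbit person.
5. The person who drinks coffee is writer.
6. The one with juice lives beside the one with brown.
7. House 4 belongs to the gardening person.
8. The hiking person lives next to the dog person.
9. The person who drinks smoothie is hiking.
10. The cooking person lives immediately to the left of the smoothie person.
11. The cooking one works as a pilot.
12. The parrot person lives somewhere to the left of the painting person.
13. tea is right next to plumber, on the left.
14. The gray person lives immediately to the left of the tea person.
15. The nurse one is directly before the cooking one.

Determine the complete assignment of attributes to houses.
Solution:

House | Job | Drink | Pet | Color | Hobby
-----------------------------------------
  1   | nurse | juice | rabbit | gray | reading
  2   | pilot | tea | cat | brown | cooking
  3   | plumber | smoothie | parrot | orange | hiking
  4   | chef | soda | dog | white | gardening
  5   | writer | coffee | hamster | black | painting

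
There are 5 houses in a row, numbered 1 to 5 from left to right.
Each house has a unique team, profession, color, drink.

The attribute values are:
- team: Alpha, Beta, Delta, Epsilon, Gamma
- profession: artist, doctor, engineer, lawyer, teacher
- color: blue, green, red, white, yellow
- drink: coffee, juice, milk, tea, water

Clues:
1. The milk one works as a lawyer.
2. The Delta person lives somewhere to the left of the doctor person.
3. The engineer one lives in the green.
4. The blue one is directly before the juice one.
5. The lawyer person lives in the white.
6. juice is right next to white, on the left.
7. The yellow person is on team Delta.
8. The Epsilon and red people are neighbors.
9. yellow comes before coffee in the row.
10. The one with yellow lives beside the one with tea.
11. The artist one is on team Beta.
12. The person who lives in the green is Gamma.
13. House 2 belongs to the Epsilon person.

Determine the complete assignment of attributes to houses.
Solution:

House | Team | Profession | Color | Drink
-----------------------------------------
  1   | Delta | teacher | yellow | water
  2   | Epsilon | doctor | blue | tea
  3   | Beta | artist | red | juice
  4   | Alpha | lawyer | white | milk
  5   | Gamma | engineer | green | coffee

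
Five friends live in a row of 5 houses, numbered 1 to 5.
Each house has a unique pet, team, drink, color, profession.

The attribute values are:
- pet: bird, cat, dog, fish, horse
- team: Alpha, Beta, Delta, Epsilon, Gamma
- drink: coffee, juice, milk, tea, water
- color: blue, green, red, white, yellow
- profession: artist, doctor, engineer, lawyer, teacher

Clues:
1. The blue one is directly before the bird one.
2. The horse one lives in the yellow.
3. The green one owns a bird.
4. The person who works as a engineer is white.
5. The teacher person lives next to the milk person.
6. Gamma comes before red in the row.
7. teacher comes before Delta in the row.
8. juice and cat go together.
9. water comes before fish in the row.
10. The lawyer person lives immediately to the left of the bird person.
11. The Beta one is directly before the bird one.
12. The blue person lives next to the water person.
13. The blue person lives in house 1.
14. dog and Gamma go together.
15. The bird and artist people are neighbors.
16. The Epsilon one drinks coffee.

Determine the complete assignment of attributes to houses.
Solution:

House | Pet | Team | Drink | Color | Profession
-----------------------------------------------
  1   | cat | Beta | juice | blue | lawyer
  2   | bird | Alpha | water | green | teacher
  3   | horse | Delta | milk | yellow | artist
  4   | dog | Gamma | tea | white | engineer
  5   | fish | Epsilon | coffee | red | doctor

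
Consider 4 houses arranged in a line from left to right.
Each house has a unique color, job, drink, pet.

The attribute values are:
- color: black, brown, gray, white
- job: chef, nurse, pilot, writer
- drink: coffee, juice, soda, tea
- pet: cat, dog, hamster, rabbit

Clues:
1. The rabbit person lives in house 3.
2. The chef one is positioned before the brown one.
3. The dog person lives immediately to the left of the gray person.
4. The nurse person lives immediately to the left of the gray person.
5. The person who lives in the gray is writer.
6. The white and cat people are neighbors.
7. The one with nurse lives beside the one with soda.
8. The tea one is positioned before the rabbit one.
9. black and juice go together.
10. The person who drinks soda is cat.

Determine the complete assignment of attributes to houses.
Solution:

House | Color | Job | Drink | Pet
---------------------------------
  1   | white | nurse | tea | dog
  2   | gray | writer | soda | cat
  3   | black | chef | juice | rabbit
  4   | brown | pilot | coffee | hamster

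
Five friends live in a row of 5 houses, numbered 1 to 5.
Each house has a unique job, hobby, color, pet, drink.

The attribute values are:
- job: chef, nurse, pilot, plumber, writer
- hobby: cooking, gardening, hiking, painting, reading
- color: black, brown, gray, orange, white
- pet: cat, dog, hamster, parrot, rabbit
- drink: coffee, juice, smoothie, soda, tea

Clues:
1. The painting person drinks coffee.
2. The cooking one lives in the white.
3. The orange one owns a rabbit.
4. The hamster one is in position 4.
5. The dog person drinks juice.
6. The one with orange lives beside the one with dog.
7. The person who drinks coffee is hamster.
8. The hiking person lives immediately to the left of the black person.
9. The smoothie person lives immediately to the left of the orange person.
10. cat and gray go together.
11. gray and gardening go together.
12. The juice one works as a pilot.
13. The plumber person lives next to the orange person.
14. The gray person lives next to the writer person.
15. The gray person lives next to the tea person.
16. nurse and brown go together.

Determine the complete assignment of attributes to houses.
Solution:

House | Job | Hobby | Color | Pet | Drink
-----------------------------------------
  1   | plumber | gardening | gray | cat | smoothie
  2   | writer | hiking | orange | rabbit | tea
  3   | pilot | reading | black | dog | juice
  4   | nurse | painting | brown | hamster | coffee
  5   | chef | cooking | white | parrot | soda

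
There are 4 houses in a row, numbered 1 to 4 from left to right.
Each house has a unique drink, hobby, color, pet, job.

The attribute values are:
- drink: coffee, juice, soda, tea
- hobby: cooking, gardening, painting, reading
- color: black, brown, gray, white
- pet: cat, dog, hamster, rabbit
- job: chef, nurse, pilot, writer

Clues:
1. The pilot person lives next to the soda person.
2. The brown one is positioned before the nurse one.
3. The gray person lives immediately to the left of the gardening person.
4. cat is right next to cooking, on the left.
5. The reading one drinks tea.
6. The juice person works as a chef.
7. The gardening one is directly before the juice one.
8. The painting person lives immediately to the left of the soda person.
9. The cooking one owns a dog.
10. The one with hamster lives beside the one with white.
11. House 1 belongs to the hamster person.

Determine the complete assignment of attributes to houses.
Solution:

House | Drink | Hobby | Color | Pet | Job
-----------------------------------------
  1   | coffee | painting | gray | hamster | pilot
  2   | soda | gardening | white | cat | writer
  3   | juice | cooking | brown | dog | chef
  4   | tea | reading | black | rabbit | nurse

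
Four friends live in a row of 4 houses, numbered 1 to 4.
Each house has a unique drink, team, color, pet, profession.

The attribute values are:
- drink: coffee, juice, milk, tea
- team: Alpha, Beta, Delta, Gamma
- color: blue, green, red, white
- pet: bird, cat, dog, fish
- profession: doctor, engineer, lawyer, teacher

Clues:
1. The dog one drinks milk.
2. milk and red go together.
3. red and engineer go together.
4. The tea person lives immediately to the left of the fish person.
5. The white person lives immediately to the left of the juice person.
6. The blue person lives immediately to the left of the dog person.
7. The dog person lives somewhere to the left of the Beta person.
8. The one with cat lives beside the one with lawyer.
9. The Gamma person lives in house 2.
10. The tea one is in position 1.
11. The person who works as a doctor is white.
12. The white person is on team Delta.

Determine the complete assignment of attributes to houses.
Solution:

House | Drink | Team | Color | Pet | Profession
-----------------------------------------------
  1   | tea | Delta | white | cat | doctor
  2   | juice | Gamma | blue | fish | lawyer
  3   | milk | Alpha | red | dog | engineer
  4   | coffee | Beta | green | bird | teacher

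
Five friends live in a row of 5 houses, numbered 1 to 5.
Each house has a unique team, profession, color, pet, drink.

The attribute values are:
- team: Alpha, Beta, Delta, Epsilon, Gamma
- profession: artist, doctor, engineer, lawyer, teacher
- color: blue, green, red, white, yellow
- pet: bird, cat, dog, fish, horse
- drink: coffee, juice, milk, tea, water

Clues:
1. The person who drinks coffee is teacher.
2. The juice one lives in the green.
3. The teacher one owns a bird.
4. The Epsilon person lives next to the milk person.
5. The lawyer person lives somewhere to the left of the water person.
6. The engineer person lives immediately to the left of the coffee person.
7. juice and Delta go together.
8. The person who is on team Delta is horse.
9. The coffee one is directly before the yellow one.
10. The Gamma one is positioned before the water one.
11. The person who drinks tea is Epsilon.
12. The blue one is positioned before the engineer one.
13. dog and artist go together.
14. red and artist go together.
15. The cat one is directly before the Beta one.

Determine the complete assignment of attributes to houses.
Solution:

House | Team | Profession | Color | Pet | Drink
-----------------------------------------------
  1   | Epsilon | lawyer | blue | cat | tea
  2   | Beta | artist | red | dog | milk
  3   | Delta | engineer | green | horse | juice
  4   | Gamma | teacher | white | bird | coffee
  5   | Alpha | doctor | yellow | fish | water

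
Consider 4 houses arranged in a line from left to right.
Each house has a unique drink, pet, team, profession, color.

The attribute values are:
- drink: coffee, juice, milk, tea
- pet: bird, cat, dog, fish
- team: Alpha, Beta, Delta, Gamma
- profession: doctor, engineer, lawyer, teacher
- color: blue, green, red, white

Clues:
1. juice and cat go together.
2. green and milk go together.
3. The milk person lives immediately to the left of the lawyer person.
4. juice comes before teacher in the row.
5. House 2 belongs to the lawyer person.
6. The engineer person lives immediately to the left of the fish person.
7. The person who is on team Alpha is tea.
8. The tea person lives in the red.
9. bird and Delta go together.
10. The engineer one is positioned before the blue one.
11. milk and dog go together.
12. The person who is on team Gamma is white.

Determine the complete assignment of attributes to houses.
Solution:

House | Drink | Pet | Team | Profession | Color
-----------------------------------------------
  1   | milk | dog | Beta | engineer | green
  2   | tea | fish | Alpha | lawyer | red
  3   | juice | cat | Gamma | doctor | white
  4   | coffee | bird | Delta | teacher | blue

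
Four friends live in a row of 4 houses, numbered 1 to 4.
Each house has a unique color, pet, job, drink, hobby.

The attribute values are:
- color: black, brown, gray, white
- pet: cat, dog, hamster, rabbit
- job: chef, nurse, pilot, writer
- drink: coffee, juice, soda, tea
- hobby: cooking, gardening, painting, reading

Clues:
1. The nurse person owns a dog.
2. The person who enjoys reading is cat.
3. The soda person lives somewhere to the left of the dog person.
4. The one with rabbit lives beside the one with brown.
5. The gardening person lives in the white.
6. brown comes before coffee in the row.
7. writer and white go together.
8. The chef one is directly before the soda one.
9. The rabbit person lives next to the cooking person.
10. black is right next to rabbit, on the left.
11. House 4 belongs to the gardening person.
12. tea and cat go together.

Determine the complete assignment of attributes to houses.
Solution:

House | Color | Pet | Job | Drink | Hobby
-----------------------------------------
  1   | black | cat | chef | tea | reading
  2   | gray | rabbit | pilot | soda | painting
  3   | brown | dog | nurse | juice | cooking
  4   | white | hamster | writer | coffee | gardening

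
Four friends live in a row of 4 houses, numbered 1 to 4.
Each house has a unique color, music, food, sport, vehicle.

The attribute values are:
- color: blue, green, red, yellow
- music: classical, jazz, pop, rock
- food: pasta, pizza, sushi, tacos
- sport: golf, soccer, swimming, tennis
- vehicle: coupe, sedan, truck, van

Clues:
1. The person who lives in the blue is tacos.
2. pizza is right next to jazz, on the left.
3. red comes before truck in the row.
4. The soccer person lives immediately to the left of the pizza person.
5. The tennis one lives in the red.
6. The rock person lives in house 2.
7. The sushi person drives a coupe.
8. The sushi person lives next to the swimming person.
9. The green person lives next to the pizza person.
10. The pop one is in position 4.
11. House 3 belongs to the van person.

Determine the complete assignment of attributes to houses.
Solution:

House | Color | Music | Food | Sport | Vehicle
----------------------------------------------
  1   | green | classical | sushi | soccer | coupe
  2   | yellow | rock | pizza | swimming | sedan
  3   | red | jazz | pasta | tennis | van
  4   | blue | pop | tacos | golf | truck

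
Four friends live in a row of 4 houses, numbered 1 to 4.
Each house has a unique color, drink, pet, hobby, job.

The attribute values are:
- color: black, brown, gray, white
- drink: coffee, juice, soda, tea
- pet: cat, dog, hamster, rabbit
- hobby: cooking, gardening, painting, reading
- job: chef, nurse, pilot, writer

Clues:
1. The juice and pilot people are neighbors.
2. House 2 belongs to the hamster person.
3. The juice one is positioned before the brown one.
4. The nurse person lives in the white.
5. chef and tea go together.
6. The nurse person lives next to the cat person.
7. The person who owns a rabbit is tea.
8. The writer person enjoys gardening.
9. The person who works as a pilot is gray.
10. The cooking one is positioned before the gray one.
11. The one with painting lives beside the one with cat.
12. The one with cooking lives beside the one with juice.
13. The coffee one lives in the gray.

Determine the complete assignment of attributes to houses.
Solution:

House | Color | Drink | Pet | Hobby | Job
-----------------------------------------
  1   | black | tea | rabbit | cooking | chef
  2   | white | juice | hamster | painting | nurse
  3   | gray | coffee | cat | reading | pilot
  4   | brown | soda | dog | gardening | writer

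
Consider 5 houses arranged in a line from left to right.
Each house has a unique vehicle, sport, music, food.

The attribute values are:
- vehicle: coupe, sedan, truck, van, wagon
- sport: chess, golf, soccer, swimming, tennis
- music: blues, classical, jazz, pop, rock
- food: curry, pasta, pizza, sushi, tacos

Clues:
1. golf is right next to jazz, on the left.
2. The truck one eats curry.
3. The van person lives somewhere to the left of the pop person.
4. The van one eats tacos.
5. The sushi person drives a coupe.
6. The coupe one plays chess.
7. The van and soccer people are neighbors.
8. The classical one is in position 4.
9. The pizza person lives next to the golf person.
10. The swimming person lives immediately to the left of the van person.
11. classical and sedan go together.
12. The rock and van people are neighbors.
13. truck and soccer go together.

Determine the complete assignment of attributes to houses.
Solution:

House | Vehicle | Sport | Music | Food
--------------------------------------
  1   | wagon | swimming | rock | pizza
  2   | van | golf | blues | tacos
  3   | truck | soccer | jazz | curry
  4   | sedan | tennis | classical | pasta
  5   | coupe | chess | pop | sushi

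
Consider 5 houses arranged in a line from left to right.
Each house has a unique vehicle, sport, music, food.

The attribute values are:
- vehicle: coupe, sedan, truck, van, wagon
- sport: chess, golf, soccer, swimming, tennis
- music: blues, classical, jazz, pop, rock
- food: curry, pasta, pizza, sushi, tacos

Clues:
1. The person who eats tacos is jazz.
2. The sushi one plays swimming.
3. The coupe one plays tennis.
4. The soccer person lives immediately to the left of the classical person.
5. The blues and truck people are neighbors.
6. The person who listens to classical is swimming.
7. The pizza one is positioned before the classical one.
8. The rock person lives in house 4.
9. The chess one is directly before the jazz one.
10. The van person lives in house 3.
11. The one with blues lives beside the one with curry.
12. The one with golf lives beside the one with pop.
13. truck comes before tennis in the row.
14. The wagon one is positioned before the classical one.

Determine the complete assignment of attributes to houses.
Solution:

House | Vehicle | Sport | Music | Food
--------------------------------------
  1   | wagon | golf | blues | pizza
  2   | truck | soccer | pop | curry
  3   | van | swimming | classical | sushi
  4   | sedan | chess | rock | pasta
  5   | coupe | tennis | jazz | tacos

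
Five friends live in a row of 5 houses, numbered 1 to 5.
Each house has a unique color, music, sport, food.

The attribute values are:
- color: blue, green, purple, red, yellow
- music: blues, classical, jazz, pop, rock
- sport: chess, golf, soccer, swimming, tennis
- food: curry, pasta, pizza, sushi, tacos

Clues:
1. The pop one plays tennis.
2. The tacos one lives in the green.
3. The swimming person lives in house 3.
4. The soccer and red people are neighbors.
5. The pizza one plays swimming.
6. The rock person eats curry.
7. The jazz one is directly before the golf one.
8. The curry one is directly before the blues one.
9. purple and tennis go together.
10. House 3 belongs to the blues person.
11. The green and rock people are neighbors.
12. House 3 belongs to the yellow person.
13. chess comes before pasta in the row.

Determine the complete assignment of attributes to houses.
Solution:

House | Color | Music | Sport | Food
------------------------------------
  1   | green | jazz | soccer | tacos
  2   | red | rock | golf | curry
  3   | yellow | blues | swimming | pizza
  4   | blue | classical | chess | sushi
  5   | purple | pop | tennis | pasta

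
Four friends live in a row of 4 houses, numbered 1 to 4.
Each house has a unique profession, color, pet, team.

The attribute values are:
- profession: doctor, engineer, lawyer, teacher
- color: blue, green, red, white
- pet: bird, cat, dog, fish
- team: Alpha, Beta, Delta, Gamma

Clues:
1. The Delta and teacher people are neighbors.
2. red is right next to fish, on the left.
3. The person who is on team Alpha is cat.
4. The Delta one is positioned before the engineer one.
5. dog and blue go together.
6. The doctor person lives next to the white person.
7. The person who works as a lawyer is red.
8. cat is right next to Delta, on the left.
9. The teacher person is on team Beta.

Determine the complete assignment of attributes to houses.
Solution:

House | Profession | Color | Pet | Team
---------------------------------------
  1   | lawyer | red | cat | Alpha
  2   | doctor | green | fish | Delta
  3   | teacher | white | bird | Beta
  4   | engineer | blue | dog | Gamma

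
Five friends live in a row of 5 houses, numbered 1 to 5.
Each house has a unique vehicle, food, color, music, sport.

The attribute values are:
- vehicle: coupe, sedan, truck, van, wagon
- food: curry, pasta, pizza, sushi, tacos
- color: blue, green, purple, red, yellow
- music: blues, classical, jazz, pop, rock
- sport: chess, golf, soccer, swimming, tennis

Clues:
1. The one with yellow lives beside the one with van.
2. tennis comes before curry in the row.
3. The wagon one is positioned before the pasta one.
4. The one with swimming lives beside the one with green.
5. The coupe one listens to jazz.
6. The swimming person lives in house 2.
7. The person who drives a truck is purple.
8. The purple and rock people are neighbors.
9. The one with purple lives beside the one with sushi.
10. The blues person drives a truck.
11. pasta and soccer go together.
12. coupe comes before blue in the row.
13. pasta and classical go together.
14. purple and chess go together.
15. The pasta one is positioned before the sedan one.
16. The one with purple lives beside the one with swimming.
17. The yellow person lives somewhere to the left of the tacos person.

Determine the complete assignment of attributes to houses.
Solution:

House | Vehicle | Food | Color | Music | Sport
----------------------------------------------
  1   | truck | pizza | purple | blues | chess
  2   | wagon | sushi | yellow | rock | swimming
  3   | van | pasta | green | classical | soccer
  4   | coupe | tacos | red | jazz | tennis
  5   | sedan | curry | blue | pop | golf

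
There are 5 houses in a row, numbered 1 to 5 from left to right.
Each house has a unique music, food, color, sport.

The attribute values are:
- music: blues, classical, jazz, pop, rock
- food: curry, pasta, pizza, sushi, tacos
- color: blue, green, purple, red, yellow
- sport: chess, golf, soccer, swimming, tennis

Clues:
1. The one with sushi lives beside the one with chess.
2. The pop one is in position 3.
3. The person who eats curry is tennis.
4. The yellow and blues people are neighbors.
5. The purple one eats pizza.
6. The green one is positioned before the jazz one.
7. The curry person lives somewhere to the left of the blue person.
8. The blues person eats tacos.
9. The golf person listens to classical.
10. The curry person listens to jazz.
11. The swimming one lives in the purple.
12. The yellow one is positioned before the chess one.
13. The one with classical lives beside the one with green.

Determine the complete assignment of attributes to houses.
Solution:

House | Music | Food | Color | Sport
------------------------------------
  1   | classical | sushi | yellow | golf
  2   | blues | tacos | green | chess
  3   | pop | pizza | purple | swimming
  4   | jazz | curry | red | tennis
  5   | rock | pasta | blue | soccer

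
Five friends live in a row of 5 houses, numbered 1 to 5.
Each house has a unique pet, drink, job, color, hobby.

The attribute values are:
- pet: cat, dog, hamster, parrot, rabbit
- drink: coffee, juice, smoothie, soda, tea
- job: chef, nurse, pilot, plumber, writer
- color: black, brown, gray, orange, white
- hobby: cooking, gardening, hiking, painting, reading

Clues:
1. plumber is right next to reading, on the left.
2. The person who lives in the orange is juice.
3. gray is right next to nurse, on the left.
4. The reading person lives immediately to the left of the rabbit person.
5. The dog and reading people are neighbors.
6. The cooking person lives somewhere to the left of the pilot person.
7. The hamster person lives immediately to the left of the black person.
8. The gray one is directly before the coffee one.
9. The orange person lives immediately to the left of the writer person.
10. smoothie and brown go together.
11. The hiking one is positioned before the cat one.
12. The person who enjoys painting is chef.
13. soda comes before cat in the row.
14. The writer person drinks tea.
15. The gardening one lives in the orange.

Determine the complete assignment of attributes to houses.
Solution:

House | Pet | Drink | Job | Color | Hobby
-----------------------------------------
  1   | dog | juice | plumber | orange | gardening
  2   | hamster | tea | writer | gray | reading
  3   | rabbit | coffee | nurse | black | cooking
  4   | parrot | soda | pilot | white | hiking
  5   | cat | smoothie | chef | brown | painting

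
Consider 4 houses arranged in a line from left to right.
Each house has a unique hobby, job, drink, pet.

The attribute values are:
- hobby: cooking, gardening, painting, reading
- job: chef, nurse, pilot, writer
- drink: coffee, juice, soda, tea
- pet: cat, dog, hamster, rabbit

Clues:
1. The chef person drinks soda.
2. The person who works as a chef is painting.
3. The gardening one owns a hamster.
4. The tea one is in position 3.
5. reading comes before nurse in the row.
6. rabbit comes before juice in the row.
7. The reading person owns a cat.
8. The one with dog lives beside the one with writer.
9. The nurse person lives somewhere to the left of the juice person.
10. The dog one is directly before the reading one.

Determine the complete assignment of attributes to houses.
Solution:

House | Hobby | Job | Drink | Pet
---------------------------------
  1   | painting | chef | soda | dog
  2   | reading | writer | coffee | cat
  3   | cooking | nurse | tea | rabbit
  4   | gardening | pilot | juice | hamster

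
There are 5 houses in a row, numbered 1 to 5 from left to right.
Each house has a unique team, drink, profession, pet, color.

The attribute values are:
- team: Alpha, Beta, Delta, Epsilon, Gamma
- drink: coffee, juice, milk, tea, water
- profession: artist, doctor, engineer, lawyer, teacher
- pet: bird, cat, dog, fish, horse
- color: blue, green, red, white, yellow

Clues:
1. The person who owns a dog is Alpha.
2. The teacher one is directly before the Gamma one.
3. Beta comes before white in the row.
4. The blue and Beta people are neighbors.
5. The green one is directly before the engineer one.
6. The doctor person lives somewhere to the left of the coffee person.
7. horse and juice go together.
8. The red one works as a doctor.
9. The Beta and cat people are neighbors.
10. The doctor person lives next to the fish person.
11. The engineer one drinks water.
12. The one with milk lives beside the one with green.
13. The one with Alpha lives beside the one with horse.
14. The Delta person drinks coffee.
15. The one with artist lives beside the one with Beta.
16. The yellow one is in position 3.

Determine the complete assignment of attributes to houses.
Solution:

House | Team | Drink | Profession | Pet | Color
-----------------------------------------------
  1   | Alpha | milk | artist | dog | blue
  2   | Beta | juice | teacher | horse | green
  3   | Gamma | water | engineer | cat | yellow
  4   | Epsilon | tea | doctor | bird | red
  5   | Delta | coffee | lawyer | fish | white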